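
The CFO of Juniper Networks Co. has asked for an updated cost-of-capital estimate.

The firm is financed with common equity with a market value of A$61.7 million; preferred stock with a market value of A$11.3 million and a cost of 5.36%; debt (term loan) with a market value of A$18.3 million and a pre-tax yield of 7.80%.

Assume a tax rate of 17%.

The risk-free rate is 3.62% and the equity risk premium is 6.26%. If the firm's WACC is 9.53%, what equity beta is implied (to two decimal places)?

Total capital V = 61.7 + 11.3 + 18.3 = 91.3.
Equity weight = 61.7/91.3 = 0.6758.
Preferred weight = 11.3/91.3 = 0.1238.
Term loan weight = 18.3/91.3 = 0.2004.
Debt contribution = 0.2004 × 7.8% × (1 − 17%) = 1.2976%.
Preferred contribution = 0.1238 × 5.36% = 0.6634%.
Required equity contribution = 9.53% − 1.9610% = 7.5690%  ⇒  Re = 11.2001%.
CAPM: 11.2001% = 3.62% + β × 6.26%  ⇒  β = 1.2109.

1.21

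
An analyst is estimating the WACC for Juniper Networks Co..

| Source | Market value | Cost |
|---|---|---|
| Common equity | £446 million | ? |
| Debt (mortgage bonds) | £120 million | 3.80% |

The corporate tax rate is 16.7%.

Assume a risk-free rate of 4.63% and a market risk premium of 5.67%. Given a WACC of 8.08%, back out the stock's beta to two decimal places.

Total capital V = 446 + 120 = 566.
Equity weight = 446/566 = 0.7880.
Mortgage bonds weight = 120/566 = 0.2120.
Debt contribution = 0.2120 × 3.8% × (1 − 16.7%) = 0.6711%.
Required equity contribution = 8.08% − 0.6711% = 7.4089%  ⇒  Re = 9.4023%.
CAPM: 9.4023% = 4.63% + β × 5.67%  ⇒  β = 0.8417.

0.84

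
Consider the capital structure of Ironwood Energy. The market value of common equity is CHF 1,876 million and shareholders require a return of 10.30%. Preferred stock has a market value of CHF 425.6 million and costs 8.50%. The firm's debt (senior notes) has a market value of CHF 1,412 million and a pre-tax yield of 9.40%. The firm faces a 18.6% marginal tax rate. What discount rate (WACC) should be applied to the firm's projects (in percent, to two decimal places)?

Total capital V = 1876 + 425.6 + 1412 = 3713.6.
Equity: weight = 1876/3713.6 = 0.5052; cost = 10.3%.
Preferred: weight = 425.6/3713.6 = 0.1146; cost = 8.5%.
Senior notes: weight = 1412/3713.6 = 0.3802; after-tax cost = 9.4% × (1 − 18.6%) = 7.6516%.
WACC = 0.5052 × 10.3000% + 0.1146 × 8.5000% + 0.3802 × 7.6516% = 9.0867%.

9.09%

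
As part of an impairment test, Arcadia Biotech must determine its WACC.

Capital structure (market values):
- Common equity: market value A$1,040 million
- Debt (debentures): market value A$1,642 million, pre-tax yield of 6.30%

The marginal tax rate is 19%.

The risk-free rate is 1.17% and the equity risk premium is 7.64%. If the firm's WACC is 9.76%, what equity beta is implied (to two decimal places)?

2.09

Total capital V = 1040 + 1642 = 2682.
Equity weight = 1040/2682 = 0.3878.
Debentures weight = 1642/2682 = 0.6122.
Debt contribution = 0.6122 × 6.3% × (1 − 19%) = 3.1242%.
Required equity contribution = 9.76% − 3.1242% = 6.6358%  ⇒  Re = 17.1127%.
CAPM: 17.1127% = 1.17% + β × 7.64%  ⇒  β = 2.0867.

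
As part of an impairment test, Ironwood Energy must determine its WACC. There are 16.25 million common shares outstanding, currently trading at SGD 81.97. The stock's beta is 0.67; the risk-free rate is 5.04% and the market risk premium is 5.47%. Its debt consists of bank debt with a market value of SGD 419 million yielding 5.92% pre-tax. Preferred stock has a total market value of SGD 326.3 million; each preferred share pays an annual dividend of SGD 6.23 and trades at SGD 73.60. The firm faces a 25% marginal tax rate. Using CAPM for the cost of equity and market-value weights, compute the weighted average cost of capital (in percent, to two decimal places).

7.81%

Cost of equity via CAPM: Re = 5.04% + 0.67 × 5.47% = 8.7049%.
Cost of preferred: Rp = 6.23 / 73.6 = 8.4647%.
Market value of equity E = 81.97 × 16.25m = 1332.0125m.
Total capital V = 1332.0125 + 326.3 + 419 = 2077.3125.
Equity: weight = 1332.0125/2077.3125 = 0.6412; cost = 8.7049%.
Preferred: weight = 326.3/2077.3125 = 0.1571; cost = 8.4647%.
Bank debt: weight = 419/2077.3125 = 0.2017; after-tax cost = 5.92% × (1 − 25%) = 4.4400%.
WACC = 0.6412 × 8.7049% + 0.1571 × 8.4647% + 0.2017 × 4.4400% = 7.8069%.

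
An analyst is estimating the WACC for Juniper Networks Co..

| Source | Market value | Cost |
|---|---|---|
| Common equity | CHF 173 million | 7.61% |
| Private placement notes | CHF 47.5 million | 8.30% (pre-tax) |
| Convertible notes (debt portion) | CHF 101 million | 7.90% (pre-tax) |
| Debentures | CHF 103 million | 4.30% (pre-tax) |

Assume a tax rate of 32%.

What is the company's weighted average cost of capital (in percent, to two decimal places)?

5.72%

Total capital V = 173 + 47.5 + 101 + 103 = 424.5.
Equity: weight = 173/424.5 = 0.4075; cost = 7.61%.
Private placement notes: weight = 47.5/424.5 = 0.1119; after-tax cost = 8.3% × (1 − 32%) = 5.6440%.
Convertible notes (debt portion): weight = 101/424.5 = 0.2379; after-tax cost = 7.9% × (1 − 32%) = 5.3720%.
Debentures: weight = 103/424.5 = 0.2426; after-tax cost = 4.3% × (1 − 32%) = 2.9240%.
WACC = 0.4075 × 7.6100% + 0.1119 × 5.6440% + 0.2379 × 5.3720% + 0.2426 × 2.9240% = 5.7205%.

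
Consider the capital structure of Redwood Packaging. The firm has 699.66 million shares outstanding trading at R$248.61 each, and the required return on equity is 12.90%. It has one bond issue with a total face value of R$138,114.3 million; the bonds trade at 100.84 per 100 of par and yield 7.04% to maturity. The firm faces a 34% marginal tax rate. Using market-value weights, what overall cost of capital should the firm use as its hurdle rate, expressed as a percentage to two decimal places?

9.23%

Market value of equity E = 248.61 × 699.66m = 173942.4726m. Market value of debt D = 138114.3m × 100.84/100 = 139274.46012m.
Total capital V = 173942.4726 + 139274.46012 = 313216.93272.
Equity: weight = 173942.4726/313216.93272 = 0.5553; cost = 12.9%.
Bonds outstanding: weight = 139274.46012/313216.93272 = 0.4447; after-tax cost = 7.04% × (1 − 34%) = 4.6464%.
WACC = 0.5553 × 12.9000% + 0.4447 × 4.6464% = 9.2300%.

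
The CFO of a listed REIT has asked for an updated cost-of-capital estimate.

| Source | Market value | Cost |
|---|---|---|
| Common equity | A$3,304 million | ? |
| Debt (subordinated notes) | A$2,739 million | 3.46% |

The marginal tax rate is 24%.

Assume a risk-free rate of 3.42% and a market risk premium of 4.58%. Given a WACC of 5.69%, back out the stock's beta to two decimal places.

Total capital V = 3304 + 2739 = 6043.
Equity weight = 3304/6043 = 0.5467.
Subordinated notes weight = 2739/6043 = 0.4533.
Debt contribution = 0.4533 × 3.46% × (1 − 24%) = 1.1919%.
Required equity contribution = 5.69% − 1.1919% = 4.4981%  ⇒  Re = 8.2271%.
CAPM: 8.2271% = 3.42% + β × 4.58%  ⇒  β = 1.0496.

1.05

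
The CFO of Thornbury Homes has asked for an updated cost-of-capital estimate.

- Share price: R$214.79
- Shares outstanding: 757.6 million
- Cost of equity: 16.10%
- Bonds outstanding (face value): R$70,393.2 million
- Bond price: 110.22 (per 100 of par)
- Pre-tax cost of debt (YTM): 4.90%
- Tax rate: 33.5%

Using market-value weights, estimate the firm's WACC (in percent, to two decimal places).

Market value of equity E = 214.79 × 757.6m = 162724.904m. Market value of debt D = 70393.2m × 110.22/100 = 77587.38504m.
Total capital V = 162724.904 + 77587.38504 = 240312.28904.
Equity: weight = 162724.904/240312.28904 = 0.6771; cost = 16.1%.
Bonds outstanding: weight = 77587.38504/240312.28904 = 0.3229; after-tax cost = 4.9% × (1 − 33.5%) = 3.2585%.
WACC = 0.6771 × 16.1000% + 0.3229 × 3.2585% = 11.9540%.

11.95%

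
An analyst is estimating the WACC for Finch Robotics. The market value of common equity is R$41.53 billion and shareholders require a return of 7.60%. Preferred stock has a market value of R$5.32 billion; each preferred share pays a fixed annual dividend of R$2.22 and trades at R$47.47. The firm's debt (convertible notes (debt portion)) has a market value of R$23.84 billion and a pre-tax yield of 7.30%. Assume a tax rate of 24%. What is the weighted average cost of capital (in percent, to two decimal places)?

Cost of preferred: Rp = 2.22 / 47.47 = 4.6766%.
Total capital V = 41.53 + 5.32 + 23.84 = 70.69.
Equity: weight = 41.53/70.69 = 0.5875; cost = 7.6%.
Preferred: weight = 5.32/70.69 = 0.0753; cost = 4.6766%.
Convertible notes (debt portion): weight = 23.84/70.69 = 0.3372; after-tax cost = 7.3% × (1 − 24%) = 5.5480%.
WACC = 0.5875 × 7.6000% + 0.0753 × 4.6766% + 0.3372 × 5.5480% = 6.6880%.

6.69%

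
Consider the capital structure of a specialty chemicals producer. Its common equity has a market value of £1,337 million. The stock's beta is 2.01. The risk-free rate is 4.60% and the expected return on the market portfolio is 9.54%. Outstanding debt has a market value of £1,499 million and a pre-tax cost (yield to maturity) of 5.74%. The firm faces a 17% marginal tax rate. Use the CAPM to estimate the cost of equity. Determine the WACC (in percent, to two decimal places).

9.37%

Market risk premium = 9.54% − 4.6% = 4.94%.
Cost of equity via CAPM: Re = 4.6% + 2.01 × 4.94% = 14.5294%.
Total capital V = 1337 + 1499 = 2836.
Equity: weight = 1337/2836 = 0.4714; cost = 14.5294%.
Debt: weight = 1499/2836 = 0.5286; after-tax cost = 5.74% × (1 − 17%) = 4.7642%.
WACC = 0.4714 × 14.5294% + 0.5286 × 4.7642% = 9.3679%.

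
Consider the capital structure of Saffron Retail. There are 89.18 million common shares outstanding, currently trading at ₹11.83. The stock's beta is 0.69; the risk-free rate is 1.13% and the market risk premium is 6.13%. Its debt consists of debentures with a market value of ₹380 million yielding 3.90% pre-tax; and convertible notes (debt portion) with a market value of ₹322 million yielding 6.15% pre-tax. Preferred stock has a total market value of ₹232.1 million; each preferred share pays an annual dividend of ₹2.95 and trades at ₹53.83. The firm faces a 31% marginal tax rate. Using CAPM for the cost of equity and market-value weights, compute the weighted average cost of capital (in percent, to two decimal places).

4.68%

Cost of equity via CAPM: Re = 1.13% + 0.69 × 6.13% = 5.3597%.
Cost of preferred: Rp = 2.95 / 53.83 = 5.4802%.
Market value of equity E = 11.83 × 89.18m = 1054.9994m.
Total capital V = 1054.9994 + 232.1 + 380 + 322 = 1989.0994.
Equity: weight = 1054.9994/1989.0994 = 0.5304; cost = 5.3597%.
Preferred: weight = 232.1/1989.0994 = 0.1167; cost = 5.4802%.
Debentures: weight = 380/1989.0994 = 0.1910; after-tax cost = 3.9% × (1 − 31%) = 2.6910%.
Convertible notes (debt portion): weight = 322/1989.0994 = 0.1619; after-tax cost = 6.15% × (1 − 31%) = 4.2435%.
WACC = 0.5304 × 5.3597% + 0.1167 × 5.4802% + 0.1910 × 2.6910% + 0.1619 × 4.2435% = 4.6832%.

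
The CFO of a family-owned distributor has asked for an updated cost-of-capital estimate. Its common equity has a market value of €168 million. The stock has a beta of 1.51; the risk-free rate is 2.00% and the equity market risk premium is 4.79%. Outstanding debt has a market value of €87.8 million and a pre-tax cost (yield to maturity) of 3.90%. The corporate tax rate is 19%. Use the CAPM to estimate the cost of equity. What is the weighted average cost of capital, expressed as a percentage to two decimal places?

Cost of equity via CAPM: Re = 2.0% + 1.51 × 4.79% = 9.2329%.
Total capital V = 168 + 87.8 = 255.8.
Equity: weight = 168/255.8 = 0.6568; cost = 9.2329%.
Debt: weight = 87.8/255.8 = 0.3432; after-tax cost = 3.9% × (1 − 19%) = 3.1590%.
WACC = 0.6568 × 9.2329% + 0.3432 × 3.1590% = 7.1481%.

7.15%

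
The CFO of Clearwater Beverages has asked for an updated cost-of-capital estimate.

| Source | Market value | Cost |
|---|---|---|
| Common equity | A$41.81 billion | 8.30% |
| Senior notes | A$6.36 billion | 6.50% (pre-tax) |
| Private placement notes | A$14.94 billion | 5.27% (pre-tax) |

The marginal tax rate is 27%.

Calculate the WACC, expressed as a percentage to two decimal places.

6.89%

Total capital V = 41.81 + 6.36 + 14.94 = 63.11.
Equity: weight = 41.81/63.11 = 0.6625; cost = 8.3%.
Senior notes: weight = 6.36/63.11 = 0.1008; after-tax cost = 6.5% × (1 − 27%) = 4.7450%.
Private placement notes: weight = 14.94/63.11 = 0.2367; after-tax cost = 5.27% × (1 − 27%) = 3.8471%.
WACC = 0.6625 × 8.3000% + 0.1008 × 4.7450% + 0.2367 × 3.8471% = 6.8876%.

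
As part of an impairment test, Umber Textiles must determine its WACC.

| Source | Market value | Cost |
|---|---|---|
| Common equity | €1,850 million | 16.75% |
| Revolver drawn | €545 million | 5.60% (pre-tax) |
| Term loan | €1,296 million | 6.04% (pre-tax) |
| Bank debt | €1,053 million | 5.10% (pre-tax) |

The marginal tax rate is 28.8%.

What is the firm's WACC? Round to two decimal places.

8.97%

Total capital V = 1850 + 545 + 1296 + 1053 = 4744.
Equity: weight = 1850/4744 = 0.3900; cost = 16.75%.
Revolver drawn: weight = 545/4744 = 0.1149; after-tax cost = 5.6% × (1 − 28.8%) = 3.9872%.
Term loan: weight = 1296/4744 = 0.2732; after-tax cost = 6.04% × (1 − 28.8%) = 4.3005%.
Bank debt: weight = 1053/4744 = 0.2220; after-tax cost = 5.1% × (1 − 28.8%) = 3.6312%.
WACC = 0.3900 × 16.7500% + 0.1149 × 3.9872% + 0.2732 × 4.3005% + 0.2220 × 3.6312% = 8.9708%.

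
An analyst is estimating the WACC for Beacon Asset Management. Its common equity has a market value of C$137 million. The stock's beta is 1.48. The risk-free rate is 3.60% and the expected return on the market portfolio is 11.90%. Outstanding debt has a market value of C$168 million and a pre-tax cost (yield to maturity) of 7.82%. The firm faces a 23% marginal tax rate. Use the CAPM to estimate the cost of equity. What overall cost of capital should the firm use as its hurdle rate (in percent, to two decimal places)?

10.45%

Market risk premium = 11.9% − 3.6% = 8.3%.
Cost of equity via CAPM: Re = 3.6% + 1.48 × 8.3% = 15.8840%.
Total capital V = 137 + 168 = 305.
Equity: weight = 137/305 = 0.4492; cost = 15.884%.
Debt: weight = 168/305 = 0.5508; after-tax cost = 7.82% × (1 − 23%) = 6.0214%.
WACC = 0.4492 × 15.8840% + 0.5508 × 6.0214% = 10.4515%.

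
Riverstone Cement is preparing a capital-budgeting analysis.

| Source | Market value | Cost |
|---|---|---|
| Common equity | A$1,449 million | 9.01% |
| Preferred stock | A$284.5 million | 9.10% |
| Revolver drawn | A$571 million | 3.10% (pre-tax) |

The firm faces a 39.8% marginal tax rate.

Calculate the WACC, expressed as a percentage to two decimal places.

Total capital V = 1449 + 284.5 + 571 = 2304.5.
Equity: weight = 1449/2304.5 = 0.6288; cost = 9.01%.
Preferred: weight = 284.5/2304.5 = 0.1235; cost = 9.1%.
Revolver drawn: weight = 571/2304.5 = 0.2478; after-tax cost = 3.1% × (1 − 39.8%) = 1.8662%.
WACC = 0.6288 × 9.0100% + 0.1235 × 9.1000% + 0.2478 × 1.8662% = 7.2510%.

7.25%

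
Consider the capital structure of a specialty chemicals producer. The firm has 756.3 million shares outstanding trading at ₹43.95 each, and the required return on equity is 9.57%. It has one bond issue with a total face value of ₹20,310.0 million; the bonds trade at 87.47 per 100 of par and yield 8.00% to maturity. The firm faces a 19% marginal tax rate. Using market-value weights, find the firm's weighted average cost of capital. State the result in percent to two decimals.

8.49%

Market value of equity E = 43.95 × 756.3m = 33239.385m. Market value of debt D = 20310m × 87.47/100 = 17765.157m.
Total capital V = 33239.385 + 17765.157 = 51004.542.
Equity: weight = 33239.385/51004.542 = 0.6517; cost = 9.57%.
Bonds outstanding: weight = 17765.157/51004.542 = 0.3483; after-tax cost = 8% × (1 − 19%) = 6.4800%.
WACC = 0.6517 × 9.5700% + 0.3483 × 6.4800% = 8.4937%.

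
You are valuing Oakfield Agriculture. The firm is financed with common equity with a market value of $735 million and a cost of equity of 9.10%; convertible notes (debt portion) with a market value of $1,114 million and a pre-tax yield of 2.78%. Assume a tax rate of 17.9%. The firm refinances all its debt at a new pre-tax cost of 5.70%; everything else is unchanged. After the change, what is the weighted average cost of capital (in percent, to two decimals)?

6.44%

After the change:
Total capital V = 735 + 1114 = 1849.
Equity: weight = 735/1849 = 0.3975; cost = 9.1%.
Convertible notes (debt portion): weight = 1114/1849 = 0.6025; after-tax cost = 5.7% × (1 − 17.9%) = 4.6797%.
WACC = 0.3975 × 9.1000% + 0.6025 × 4.6797% = 6.4368%.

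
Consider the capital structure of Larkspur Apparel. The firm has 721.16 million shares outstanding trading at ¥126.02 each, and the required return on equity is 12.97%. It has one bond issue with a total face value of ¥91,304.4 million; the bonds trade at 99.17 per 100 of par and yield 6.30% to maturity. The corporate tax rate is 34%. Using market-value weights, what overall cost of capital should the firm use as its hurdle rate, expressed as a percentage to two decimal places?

Market value of equity E = 126.02 × 721.16m = 90880.5832m. Market value of debt D = 91304.4m × 99.17/100 = 90546.57348m.
Total capital V = 90880.5832 + 90546.57348 = 181427.15668.
Equity: weight = 90880.5832/181427.15668 = 0.5009; cost = 12.97%.
Bonds outstanding: weight = 90546.57348/181427.15668 = 0.4991; after-tax cost = 6.3% × (1 − 34%) = 4.1580%.
WACC = 0.5009 × 12.9700% + 0.4991 × 4.1580% = 8.5721%.

8.57%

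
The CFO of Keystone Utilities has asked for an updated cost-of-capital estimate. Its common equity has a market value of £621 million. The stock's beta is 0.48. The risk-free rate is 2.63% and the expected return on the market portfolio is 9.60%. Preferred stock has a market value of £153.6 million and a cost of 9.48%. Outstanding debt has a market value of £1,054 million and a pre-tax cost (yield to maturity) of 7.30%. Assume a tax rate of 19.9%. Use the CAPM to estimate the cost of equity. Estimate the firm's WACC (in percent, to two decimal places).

6.20%

Market risk premium = 9.6% − 2.63% = 6.97%.
Cost of equity via CAPM: Re = 2.63% + 0.48 × 6.97% = 5.9756%.
Total capital V = 621 + 153.6 + 1054 = 1828.6.
Equity: weight = 621/1828.6 = 0.3396; cost = 5.9756%.
Preferred: weight = 153.6/1828.6 = 0.0840; cost = 9.48%.
Debt: weight = 1054/1828.6 = 0.5764; after-tax cost = 7.3% × (1 − 19.9%) = 5.8473%.
WACC = 0.3396 × 5.9756% + 0.0840 × 9.4800% + 0.5764 × 5.8473% = 6.1960%.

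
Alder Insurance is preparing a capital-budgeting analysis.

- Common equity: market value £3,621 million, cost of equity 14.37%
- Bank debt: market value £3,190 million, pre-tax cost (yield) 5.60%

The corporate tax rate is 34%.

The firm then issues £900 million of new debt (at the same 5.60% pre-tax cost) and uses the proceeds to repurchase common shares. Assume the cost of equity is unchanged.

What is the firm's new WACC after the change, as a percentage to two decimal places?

After the change:
Total capital V = 2721 + 4090 = 6811.
Equity: weight = 2721/6811 = 0.3995; cost = 14.37%.
Bank debt: weight = 4090/6811 = 0.6005; after-tax cost = 5.6% × (1 − 34%) = 3.6960%.
WACC = 0.3995 × 14.3700% + 0.6005 × 3.6960% = 7.9603%.

7.96%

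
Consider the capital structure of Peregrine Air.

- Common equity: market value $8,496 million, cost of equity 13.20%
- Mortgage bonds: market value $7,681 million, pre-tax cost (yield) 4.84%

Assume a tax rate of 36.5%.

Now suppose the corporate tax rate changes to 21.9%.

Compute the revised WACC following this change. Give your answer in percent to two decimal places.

8.73%

After the change:
Total capital V = 8496 + 7681 = 16177.
Equity: weight = 8496/16177 = 0.5252; cost = 13.2%.
Mortgage bonds: weight = 7681/16177 = 0.4748; after-tax cost = 4.84% × (1 − 21.9%) = 3.7800%.
WACC = 0.5252 × 13.2000% + 0.4748 × 3.7800% = 8.7273%.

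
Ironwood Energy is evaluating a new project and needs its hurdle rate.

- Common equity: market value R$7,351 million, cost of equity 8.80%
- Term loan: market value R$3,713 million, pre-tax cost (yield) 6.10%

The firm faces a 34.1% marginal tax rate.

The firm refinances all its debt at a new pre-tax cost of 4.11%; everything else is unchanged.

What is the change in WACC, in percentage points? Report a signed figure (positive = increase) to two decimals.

Current WACC:
Total capital V = 7351 + 3713 = 11064.
Equity: weight = 7351/11064 = 0.6644; cost = 8.8%.
Term loan: weight = 3713/11064 = 0.3356; after-tax cost = 6.1% × (1 − 34.1%) = 4.0199%.
WACC = 0.6644 × 8.8000% + 0.3356 × 4.0199% = 7.1958%.
After the change:
Total capital V = 7351 + 3713 = 11064.
Equity: weight = 7351/11064 = 0.6644; cost = 8.8%.
Term loan: weight = 3713/11064 = 0.3356; after-tax cost = 4.11% × (1 − 34.1%) = 2.7085%.
WACC = 0.6644 × 8.8000% + 0.3356 × 2.7085% = 6.7557%.
Change in WACC = 6.7557% − 7.1958% = -0.4401 pp.

-0.44 pp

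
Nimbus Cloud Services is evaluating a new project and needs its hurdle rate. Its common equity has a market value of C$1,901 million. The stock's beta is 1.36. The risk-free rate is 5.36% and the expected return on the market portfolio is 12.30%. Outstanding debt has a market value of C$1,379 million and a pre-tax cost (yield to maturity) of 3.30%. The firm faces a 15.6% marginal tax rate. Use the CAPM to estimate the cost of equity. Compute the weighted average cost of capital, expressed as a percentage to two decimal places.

9.75%

Market risk premium = 12.3% − 5.36% = 6.94%.
Cost of equity via CAPM: Re = 5.36% + 1.36 × 6.94% = 14.7984%.
Total capital V = 1901 + 1379 = 3280.
Equity: weight = 1901/3280 = 0.5796; cost = 14.7984%.
Debt: weight = 1379/3280 = 0.4204; after-tax cost = 3.3% × (1 − 15.6%) = 2.7852%.
WACC = 0.5796 × 14.7984% + 0.4204 × 2.7852% = 9.7477%.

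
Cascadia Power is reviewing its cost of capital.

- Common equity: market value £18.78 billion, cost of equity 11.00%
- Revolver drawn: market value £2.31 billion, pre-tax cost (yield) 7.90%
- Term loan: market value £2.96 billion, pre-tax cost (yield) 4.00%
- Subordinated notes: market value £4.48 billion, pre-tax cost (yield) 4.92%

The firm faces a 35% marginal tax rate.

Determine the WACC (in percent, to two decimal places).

Total capital V = 18.78 + 2.31 + 2.96 + 4.48 = 28.53.
Equity: weight = 18.78/28.53 = 0.6583; cost = 11%.
Revolver drawn: weight = 2.31/28.53 = 0.0810; after-tax cost = 7.9% × (1 − 35%) = 5.1350%.
Term loan: weight = 2.96/28.53 = 0.1038; after-tax cost = 4% × (1 − 35%) = 2.6000%.
Subordinated notes: weight = 4.48/28.53 = 0.1570; after-tax cost = 4.92% × (1 − 35%) = 3.1980%.
WACC = 0.6583 × 11.0000% + 0.0810 × 5.1350% + 0.1038 × 2.6000% + 0.1570 × 3.1980% = 8.4285%.

8.43%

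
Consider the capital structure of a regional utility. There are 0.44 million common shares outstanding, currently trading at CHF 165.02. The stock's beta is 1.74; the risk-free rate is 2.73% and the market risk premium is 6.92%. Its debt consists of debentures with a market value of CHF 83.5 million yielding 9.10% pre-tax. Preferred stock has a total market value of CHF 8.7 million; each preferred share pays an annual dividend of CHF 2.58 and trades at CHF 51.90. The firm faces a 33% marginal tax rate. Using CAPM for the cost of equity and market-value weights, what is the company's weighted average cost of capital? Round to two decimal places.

9.86%

Cost of equity via CAPM: Re = 2.73% + 1.74 × 6.92% = 14.7708%.
Cost of preferred: Rp = 2.58 / 51.9 = 4.9711%.
Market value of equity E = 165.02 × 0.44m = 72.6088m.
Total capital V = 72.6088 + 8.7 + 83.5 = 164.8088.
Equity: weight = 72.6088/164.8088 = 0.4406; cost = 14.7708%.
Preferred: weight = 8.7/164.8088 = 0.0528; cost = 4.9711%.
Debentures: weight = 83.5/164.8088 = 0.5066; after-tax cost = 9.1% × (1 − 33%) = 6.0970%.
WACC = 0.4406 × 14.7708% + 0.0528 × 4.9711% + 0.5066 × 6.0970% = 9.8589%.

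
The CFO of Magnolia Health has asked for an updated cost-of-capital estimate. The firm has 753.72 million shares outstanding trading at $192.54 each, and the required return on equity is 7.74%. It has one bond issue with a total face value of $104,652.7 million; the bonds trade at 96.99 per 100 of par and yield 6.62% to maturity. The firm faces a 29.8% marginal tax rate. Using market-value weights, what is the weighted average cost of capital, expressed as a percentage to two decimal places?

6.47%

Market value of equity E = 192.54 × 753.72m = 145121.2488m. Market value of debt D = 104652.7m × 96.99/100 = 101502.65373m.
Total capital V = 145121.2488 + 101502.65373 = 246623.90253.
Equity: weight = 145121.2488/246623.90253 = 0.5884; cost = 7.74%.
Bonds outstanding: weight = 101502.65373/246623.90253 = 0.4116; after-tax cost = 6.62% × (1 − 29.8%) = 4.6472%.
WACC = 0.5884 × 7.7400% + 0.4116 × 4.6472% = 6.4671%.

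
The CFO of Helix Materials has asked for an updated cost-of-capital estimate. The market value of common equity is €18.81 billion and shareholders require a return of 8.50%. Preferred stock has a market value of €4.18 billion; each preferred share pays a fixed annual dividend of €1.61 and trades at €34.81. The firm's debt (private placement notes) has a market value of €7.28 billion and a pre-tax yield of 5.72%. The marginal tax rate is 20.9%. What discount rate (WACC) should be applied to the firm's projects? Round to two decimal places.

Cost of preferred: Rp = 1.61 / 34.81 = 4.6251%.
Total capital V = 18.81 + 4.18 + 7.28 = 30.27.
Equity: weight = 18.81/30.27 = 0.6214; cost = 8.5%.
Preferred: weight = 4.18/30.27 = 0.1381; cost = 4.6251%.
Private placement notes: weight = 7.28/30.27 = 0.2405; after-tax cost = 5.72% × (1 − 20.9%) = 4.5245%.
WACC = 0.6214 × 8.5000% + 0.1381 × 4.6251% + 0.2405 × 4.5245% = 7.0088%.

7.01%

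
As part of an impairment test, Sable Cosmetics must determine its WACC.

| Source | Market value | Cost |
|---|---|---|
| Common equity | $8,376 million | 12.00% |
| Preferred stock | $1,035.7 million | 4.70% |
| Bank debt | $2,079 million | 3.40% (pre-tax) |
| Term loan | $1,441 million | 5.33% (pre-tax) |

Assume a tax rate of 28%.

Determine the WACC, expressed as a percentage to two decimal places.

8.97%

Total capital V = 8376 + 1035.7 + 2079 + 1441 = 12931.7.
Equity: weight = 8376/12931.7 = 0.6477; cost = 12%.
Preferred: weight = 1035.7/12931.7 = 0.0801; cost = 4.7%.
Bank debt: weight = 2079/12931.7 = 0.1608; after-tax cost = 3.4% × (1 − 28%) = 2.4480%.
Term loan: weight = 1441/12931.7 = 0.1114; after-tax cost = 5.33% × (1 − 28%) = 3.8376%.
WACC = 0.6477 × 12.0000% + 0.0801 × 4.7000% + 0.1608 × 2.4480% + 0.1114 × 3.8376% = 8.9701%.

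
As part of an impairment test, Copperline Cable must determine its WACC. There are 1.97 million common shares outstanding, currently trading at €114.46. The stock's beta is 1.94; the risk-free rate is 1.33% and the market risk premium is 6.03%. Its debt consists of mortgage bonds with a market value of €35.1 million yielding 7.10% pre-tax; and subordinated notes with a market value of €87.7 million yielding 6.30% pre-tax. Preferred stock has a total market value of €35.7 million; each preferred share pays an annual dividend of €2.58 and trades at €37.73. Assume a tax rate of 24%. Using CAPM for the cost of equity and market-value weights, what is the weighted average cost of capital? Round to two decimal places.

Cost of equity via CAPM: Re = 1.33% + 1.94 × 6.03% = 13.0282%.
Cost of preferred: Rp = 2.58 / 37.73 = 6.8381%.
Market value of equity E = 114.46 × 1.97m = 225.4862m.
Total capital V = 225.4862 + 35.7 + 35.1 + 87.7 = 383.9862.
Equity: weight = 225.4862/383.9862 = 0.5872; cost = 13.0282%.
Preferred: weight = 35.7/383.9862 = 0.0930; cost = 6.8381%.
Mortgage bonds: weight = 35.1/383.9862 = 0.0914; after-tax cost = 7.1% × (1 − 24%) = 5.3960%.
Subordinated notes: weight = 87.7/383.9862 = 0.2284; after-tax cost = 6.3% × (1 − 24%) = 4.7880%.
WACC = 0.5872 × 13.0282% + 0.0930 × 6.8381% + 0.0914 × 5.3960% + 0.2284 × 4.7880% = 9.8730%.

9.87%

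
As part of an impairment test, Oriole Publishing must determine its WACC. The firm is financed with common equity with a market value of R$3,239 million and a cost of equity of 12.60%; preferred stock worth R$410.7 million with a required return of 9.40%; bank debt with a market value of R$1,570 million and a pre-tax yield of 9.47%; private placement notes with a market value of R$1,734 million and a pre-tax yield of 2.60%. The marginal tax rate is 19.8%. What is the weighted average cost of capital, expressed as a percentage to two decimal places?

8.66%

Total capital V = 3239 + 410.7 + 1570 + 1734 = 6953.7.
Equity: weight = 3239/6953.7 = 0.4658; cost = 12.6%.
Preferred: weight = 410.7/6953.7 = 0.0591; cost = 9.4%.
Bank debt: weight = 1570/6953.7 = 0.2258; after-tax cost = 9.47% × (1 − 19.8%) = 7.5949%.
Private placement notes: weight = 1734/6953.7 = 0.2494; after-tax cost = 2.6% × (1 − 19.8%) = 2.0852%.
WACC = 0.4658 × 12.6000% + 0.0591 × 9.4000% + 0.2258 × 7.5949% + 0.2494 × 2.0852% = 8.6590%.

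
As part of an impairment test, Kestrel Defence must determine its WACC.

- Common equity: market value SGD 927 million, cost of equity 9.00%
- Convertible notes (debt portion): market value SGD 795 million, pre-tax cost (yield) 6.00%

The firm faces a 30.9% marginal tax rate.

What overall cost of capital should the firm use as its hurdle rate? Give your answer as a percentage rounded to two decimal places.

Total capital V = 927 + 795 = 1722.
Equity: weight = 927/1722 = 0.5383; cost = 9%.
Convertible notes (debt portion): weight = 795/1722 = 0.4617; after-tax cost = 6% × (1 − 30.9%) = 4.1460%.
WACC = 0.5383 × 9.0000% + 0.4617 × 4.1460% = 6.7590%.

6.76%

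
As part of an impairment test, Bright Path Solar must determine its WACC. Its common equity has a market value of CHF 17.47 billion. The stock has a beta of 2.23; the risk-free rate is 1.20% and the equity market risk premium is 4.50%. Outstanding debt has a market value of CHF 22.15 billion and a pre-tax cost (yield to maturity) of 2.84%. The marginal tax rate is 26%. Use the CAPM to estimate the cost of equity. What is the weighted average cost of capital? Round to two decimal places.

Cost of equity via CAPM: Re = 1.2% + 2.23 × 4.5% = 11.2350%.
Total capital V = 17.47 + 22.15 = 39.62.
Equity: weight = 17.47/39.62 = 0.4409; cost = 11.235%.
Debt: weight = 22.15/39.62 = 0.5591; after-tax cost = 2.84% × (1 − 26%) = 2.1016%.
WACC = 0.4409 × 11.2350% + 0.5591 × 2.1016% = 6.1289%.

6.13%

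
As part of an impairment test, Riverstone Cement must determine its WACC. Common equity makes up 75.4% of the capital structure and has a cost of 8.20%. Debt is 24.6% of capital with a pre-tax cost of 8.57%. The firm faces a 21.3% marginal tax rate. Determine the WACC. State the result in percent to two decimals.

After-tax cost of debt = 8.57% × (1 − 21.3%) = 6.7446%.
WACC = 0.754 × 8.2000% + 0.246 × 6.7446% = 7.8420%.

7.84%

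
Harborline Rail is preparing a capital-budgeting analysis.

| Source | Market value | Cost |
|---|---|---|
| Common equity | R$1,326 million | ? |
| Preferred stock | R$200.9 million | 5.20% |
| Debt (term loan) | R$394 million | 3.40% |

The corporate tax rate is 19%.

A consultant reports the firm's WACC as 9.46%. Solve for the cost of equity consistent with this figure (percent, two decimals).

Total capital V = 1326 + 200.9 + 394 = 1920.9.
Equity weight = 1326/1920.9 = 0.6903.
Preferred weight = 200.9/1920.9 = 0.1046.
Term loan weight = 394/1920.9 = 0.2051.
Debt contribution = 0.2051 × 3.4% × (1 − 19%) = 0.5649%.
Preferred contribution = 0.1046 × 5.2% = 0.5438%.
Required equity contribution = 9.46% − 1.1087% = 8.3513%.
Re = 8.3513% / 0.6903 = 12.0980%.

12.10%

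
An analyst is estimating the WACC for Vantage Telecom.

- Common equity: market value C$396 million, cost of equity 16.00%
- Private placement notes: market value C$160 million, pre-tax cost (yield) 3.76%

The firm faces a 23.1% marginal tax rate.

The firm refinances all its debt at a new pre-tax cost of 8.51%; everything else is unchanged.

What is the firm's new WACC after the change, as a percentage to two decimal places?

13.28%

After the change:
Total capital V = 396 + 160 = 556.
Equity: weight = 396/556 = 0.7122; cost = 16%.
Private placement notes: weight = 160/556 = 0.2878; after-tax cost = 8.51% × (1 − 23.1%) = 6.5442%.
WACC = 0.7122 × 16.0000% + 0.2878 × 6.5442% = 13.2789%.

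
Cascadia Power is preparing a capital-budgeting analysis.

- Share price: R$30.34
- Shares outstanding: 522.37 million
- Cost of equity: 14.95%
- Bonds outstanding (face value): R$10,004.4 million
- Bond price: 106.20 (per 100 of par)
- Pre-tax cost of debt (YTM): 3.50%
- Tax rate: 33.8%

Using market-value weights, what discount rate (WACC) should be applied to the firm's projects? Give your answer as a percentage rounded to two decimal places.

9.88%

Market value of equity E = 30.34 × 522.37m = 15848.7058m. Market value of debt D = 10004.4m × 106.2/100 = 10624.6728m.
Total capital V = 15848.7058 + 10624.6728 = 26473.3786.
Equity: weight = 15848.7058/26473.3786 = 0.5987; cost = 14.95%.
Bonds outstanding: weight = 10624.6728/26473.3786 = 0.4013; after-tax cost = 3.5% × (1 − 33.8%) = 2.3170%.
WACC = 0.5987 × 14.9500% + 0.4013 × 2.3170% = 9.8799%.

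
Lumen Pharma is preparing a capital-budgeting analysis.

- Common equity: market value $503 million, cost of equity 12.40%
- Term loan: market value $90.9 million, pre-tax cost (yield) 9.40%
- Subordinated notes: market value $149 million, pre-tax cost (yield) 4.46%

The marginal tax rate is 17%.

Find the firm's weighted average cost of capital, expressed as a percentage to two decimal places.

10.09%

Total capital V = 503 + 90.9 + 149 = 742.9.
Equity: weight = 503/742.9 = 0.6771; cost = 12.4%.
Term loan: weight = 90.9/742.9 = 0.1224; after-tax cost = 9.4% × (1 − 17%) = 7.8020%.
Subordinated notes: weight = 149/742.9 = 0.2006; after-tax cost = 4.46% × (1 − 17%) = 3.7018%.
WACC = 0.6771 × 12.4000% + 0.1224 × 7.8020% + 0.2006 × 3.7018% = 10.0928%.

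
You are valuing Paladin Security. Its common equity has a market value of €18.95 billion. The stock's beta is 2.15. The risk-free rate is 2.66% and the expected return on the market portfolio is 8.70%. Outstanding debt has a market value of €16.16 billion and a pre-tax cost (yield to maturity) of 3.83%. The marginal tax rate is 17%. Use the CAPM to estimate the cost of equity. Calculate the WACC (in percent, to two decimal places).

9.91%

Market risk premium = 8.7% − 2.66% = 6.04%.
Cost of equity via CAPM: Re = 2.66% + 2.15 × 6.04% = 15.6460%.
Total capital V = 18.95 + 16.16 = 35.11.
Equity: weight = 18.95/35.11 = 0.5397; cost = 15.646%.
Debt: weight = 16.16/35.11 = 0.4603; after-tax cost = 3.83% × (1 − 17%) = 3.1789%.
WACC = 0.5397 × 15.6460% + 0.4603 × 3.1789% = 9.9078%.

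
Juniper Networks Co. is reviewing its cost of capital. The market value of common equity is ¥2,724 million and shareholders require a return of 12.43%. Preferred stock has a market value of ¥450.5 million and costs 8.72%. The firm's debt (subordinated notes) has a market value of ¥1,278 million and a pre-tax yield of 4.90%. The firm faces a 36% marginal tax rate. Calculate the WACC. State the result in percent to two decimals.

9.39%

Total capital V = 2724 + 450.5 + 1278 = 4452.5.
Equity: weight = 2724/4452.5 = 0.6118; cost = 12.43%.
Preferred: weight = 450.5/4452.5 = 0.1012; cost = 8.72%.
Subordinated notes: weight = 1278/4452.5 = 0.2870; after-tax cost = 4.9% × (1 − 36%) = 3.1360%.
WACC = 0.6118 × 12.4300% + 0.1012 × 8.7200% + 0.2870 × 3.1360% = 9.3870%.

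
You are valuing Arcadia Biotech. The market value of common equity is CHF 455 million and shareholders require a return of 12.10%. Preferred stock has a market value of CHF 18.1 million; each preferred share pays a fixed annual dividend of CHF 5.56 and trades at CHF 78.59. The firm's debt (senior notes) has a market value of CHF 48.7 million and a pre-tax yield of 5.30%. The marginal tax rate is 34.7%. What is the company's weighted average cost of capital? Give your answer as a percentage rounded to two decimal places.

Cost of preferred: Rp = 5.56 / 78.59 = 7.0747%.
Total capital V = 455 + 18.1 + 48.7 = 521.8.
Equity: weight = 455/521.8 = 0.8720; cost = 12.1%.
Preferred: weight = 18.1/521.8 = 0.0347; cost = 7.0747%.
Senior notes: weight = 48.7/521.8 = 0.0933; after-tax cost = 5.3% × (1 − 34.7%) = 3.4609%.
WACC = 0.8720 × 12.1000% + 0.0347 × 7.0747% + 0.0933 × 3.4609% = 11.1194%.

11.12%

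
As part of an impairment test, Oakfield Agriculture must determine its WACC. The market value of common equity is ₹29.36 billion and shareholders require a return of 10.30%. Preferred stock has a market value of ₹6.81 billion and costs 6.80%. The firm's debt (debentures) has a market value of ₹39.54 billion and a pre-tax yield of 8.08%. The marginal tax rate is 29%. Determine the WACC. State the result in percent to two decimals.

Total capital V = 29.36 + 6.81 + 39.54 = 75.71.
Equity: weight = 29.36/75.71 = 0.3878; cost = 10.3%.
Preferred: weight = 6.81/75.71 = 0.0899; cost = 6.8%.
Debentures: weight = 39.54/75.71 = 0.5223; after-tax cost = 8.08% × (1 − 29%) = 5.7368%.
WACC = 0.3878 × 10.3000% + 0.0899 × 6.8000% + 0.5223 × 5.7368% = 7.6020%.

7.60%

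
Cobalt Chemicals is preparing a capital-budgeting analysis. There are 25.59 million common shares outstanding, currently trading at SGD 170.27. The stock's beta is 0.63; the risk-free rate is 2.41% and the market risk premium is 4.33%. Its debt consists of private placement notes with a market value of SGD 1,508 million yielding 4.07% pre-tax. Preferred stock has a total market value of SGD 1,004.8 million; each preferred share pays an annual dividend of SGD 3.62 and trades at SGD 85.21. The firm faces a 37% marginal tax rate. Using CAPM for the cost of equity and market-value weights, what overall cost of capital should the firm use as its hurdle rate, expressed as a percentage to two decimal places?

Cost of equity via CAPM: Re = 2.41% + 0.63 × 4.33% = 5.1379%.
Cost of preferred: Rp = 3.62 / 85.21 = 4.2483%.
Market value of equity E = 170.27 × 25.59m = 4357.2093m.
Total capital V = 4357.2093 + 1004.8 + 1508 = 6870.0093.
Equity: weight = 4357.2093/6870.0093 = 0.6342; cost = 5.1379%.
Preferred: weight = 1004.8/6870.0093 = 0.1463; cost = 4.2483%.
Private placement notes: weight = 1508/6870.0093 = 0.2195; after-tax cost = 4.07% × (1 − 37%) = 2.5641%.
WACC = 0.6342 × 5.1379% + 0.1463 × 4.2483% + 0.2195 × 2.5641% = 4.4428%.

4.44%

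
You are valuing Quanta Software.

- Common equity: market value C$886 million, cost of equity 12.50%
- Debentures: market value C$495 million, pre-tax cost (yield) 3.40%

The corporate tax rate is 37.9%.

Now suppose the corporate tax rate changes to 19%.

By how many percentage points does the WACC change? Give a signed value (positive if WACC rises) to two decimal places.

+0.23 pp

Current WACC:
Total capital V = 886 + 495 = 1381.
Equity: weight = 886/1381 = 0.6416; cost = 12.5%.
Debentures: weight = 495/1381 = 0.3584; after-tax cost = 3.4% × (1 − 37.9%) = 2.1114%.
WACC = 0.6416 × 12.5000% + 0.3584 × 2.1114% = 8.7764%.
After the change:
Total capital V = 886 + 495 = 1381.
Equity: weight = 886/1381 = 0.6416; cost = 12.5%.
Debentures: weight = 495/1381 = 0.3584; after-tax cost = 3.4% × (1 − 19%) = 2.7540%.
WACC = 0.6416 × 12.5000% + 0.3584 × 2.7540% = 9.0067%.
Change in WACC = 9.0067% − 8.7764% = 0.2303 pp.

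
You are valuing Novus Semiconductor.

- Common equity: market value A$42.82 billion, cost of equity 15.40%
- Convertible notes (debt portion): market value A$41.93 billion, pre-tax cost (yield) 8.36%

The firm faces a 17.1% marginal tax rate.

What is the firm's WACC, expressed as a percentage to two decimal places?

11.21%

Total capital V = 42.82 + 41.93 = 84.75.
Equity: weight = 42.82/84.75 = 0.5053; cost = 15.4%.
Convertible notes (debt portion): weight = 41.93/84.75 = 0.4947; after-tax cost = 8.36% × (1 − 17.1%) = 6.9304%.
WACC = 0.5053 × 15.4000% + 0.4947 × 6.9304% = 11.2097%.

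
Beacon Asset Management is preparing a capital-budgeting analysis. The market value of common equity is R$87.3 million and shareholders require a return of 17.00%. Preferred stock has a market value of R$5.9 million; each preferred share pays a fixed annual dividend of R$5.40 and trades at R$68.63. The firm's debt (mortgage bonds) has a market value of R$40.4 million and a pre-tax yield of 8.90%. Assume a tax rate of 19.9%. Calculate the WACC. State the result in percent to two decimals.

Cost of preferred: Rp = 5.4 / 68.63 = 7.8683%.
Total capital V = 87.3 + 5.9 + 40.4 = 133.6.
Equity: weight = 87.3/133.6 = 0.6534; cost = 17%.
Preferred: weight = 5.9/133.6 = 0.0442; cost = 7.8683%.
Mortgage bonds: weight = 40.4/133.6 = 0.3024; after-tax cost = 8.9% × (1 − 19.9%) = 7.1289%.
WACC = 0.6534 × 17.0000% + 0.0442 × 7.8683% + 0.3024 × 7.1289% = 13.6118%.

13.61%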